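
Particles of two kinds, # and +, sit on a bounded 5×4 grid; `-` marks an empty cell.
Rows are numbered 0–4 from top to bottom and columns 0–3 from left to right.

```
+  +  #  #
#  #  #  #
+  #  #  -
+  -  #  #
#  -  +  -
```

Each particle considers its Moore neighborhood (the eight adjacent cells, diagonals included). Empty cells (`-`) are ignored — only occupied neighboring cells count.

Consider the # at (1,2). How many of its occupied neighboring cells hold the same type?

6

Occupied neighbors of (1,2): (0,1)=+, (0,2)=#, (0,3)=#, (1,1)=#, (1,3)=#, (2,1)=#, (2,2)=#.
Same type (#): 6 of 7.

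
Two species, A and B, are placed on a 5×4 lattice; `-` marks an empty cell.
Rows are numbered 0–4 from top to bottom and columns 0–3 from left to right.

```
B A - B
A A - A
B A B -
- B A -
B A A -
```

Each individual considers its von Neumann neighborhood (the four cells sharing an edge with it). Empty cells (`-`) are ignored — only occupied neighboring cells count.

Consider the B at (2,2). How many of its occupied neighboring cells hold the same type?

0

Occupied neighbors of (2,2): (3,2)=A, (2,1)=A.
Same type (B): 0 of 2.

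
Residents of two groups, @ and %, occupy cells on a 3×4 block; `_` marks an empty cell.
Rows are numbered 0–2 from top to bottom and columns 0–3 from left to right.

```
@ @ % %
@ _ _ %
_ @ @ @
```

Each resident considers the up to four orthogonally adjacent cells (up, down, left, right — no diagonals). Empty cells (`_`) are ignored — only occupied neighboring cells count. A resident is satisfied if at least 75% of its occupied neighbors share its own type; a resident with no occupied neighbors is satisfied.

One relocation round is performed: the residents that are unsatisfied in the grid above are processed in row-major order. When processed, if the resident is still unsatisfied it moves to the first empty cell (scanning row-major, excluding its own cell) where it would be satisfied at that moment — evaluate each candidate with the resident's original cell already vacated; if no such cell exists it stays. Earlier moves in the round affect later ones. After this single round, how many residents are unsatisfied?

0

Initially unsatisfied (in order): (0,1), (0,2), (1,3), (2,3).
  (0,1) → (1,1).
  (0,2): now satisfied by earlier moves; stays.
  (1,3): no empty cell satisfies it; stays.
  (2,3) → (2,0).
Resulting grid:
@ _ % %
@ @ _ %
@ @ @ _
All satisfied now.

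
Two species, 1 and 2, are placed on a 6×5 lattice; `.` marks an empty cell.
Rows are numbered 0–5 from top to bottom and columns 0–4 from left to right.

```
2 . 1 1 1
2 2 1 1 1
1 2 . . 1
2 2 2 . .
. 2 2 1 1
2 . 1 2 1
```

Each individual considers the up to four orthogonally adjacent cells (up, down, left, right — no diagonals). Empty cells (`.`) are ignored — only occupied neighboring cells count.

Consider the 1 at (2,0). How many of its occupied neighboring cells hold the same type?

Occupied neighbors of (2,0): (1,0)=2, (3,0)=2, (2,1)=2.
Same type (1): 0 of 3.

0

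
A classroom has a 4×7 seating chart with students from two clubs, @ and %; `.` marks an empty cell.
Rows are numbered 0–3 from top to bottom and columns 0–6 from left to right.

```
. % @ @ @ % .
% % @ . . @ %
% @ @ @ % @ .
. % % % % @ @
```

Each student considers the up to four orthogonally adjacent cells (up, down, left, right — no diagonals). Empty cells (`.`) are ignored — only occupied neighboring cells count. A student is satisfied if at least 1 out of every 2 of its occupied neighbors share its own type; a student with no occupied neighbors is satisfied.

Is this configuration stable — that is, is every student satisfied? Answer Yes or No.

No

(0,1)% 1/2 ✓
(0,2)@ 2/3 ✓
(0,3)@ 2/2 ✓
(0,4)@ 1/2 ✓
(0,5)% 0/2 ✗
(1,0)% 2/2 ✓
(1,1)% 2/4 ✓
(1,2)@ 2/3 ✓
(1,5)@ 1/3 ✗
(1,6)% 0/1 ✗
(2,0)% 1/2 ✓
(2,1)@ 1/4 ✗
(2,2)@ 3/4 ✓
(2,3)@ 1/3 ✗
(2,4)% 1/3 ✗
(2,5)@ 2/3 ✓
(3,1)% 1/2 ✓
(3,2)% 2/3 ✓
(3,3)% 2/3 ✓
(3,4)% 2/3 ✓
(3,5)@ 2/3 ✓
(3,6)@ 1/1 ✓
For instance (0,5) has only 0/2 same-type neighbors, below 1/2.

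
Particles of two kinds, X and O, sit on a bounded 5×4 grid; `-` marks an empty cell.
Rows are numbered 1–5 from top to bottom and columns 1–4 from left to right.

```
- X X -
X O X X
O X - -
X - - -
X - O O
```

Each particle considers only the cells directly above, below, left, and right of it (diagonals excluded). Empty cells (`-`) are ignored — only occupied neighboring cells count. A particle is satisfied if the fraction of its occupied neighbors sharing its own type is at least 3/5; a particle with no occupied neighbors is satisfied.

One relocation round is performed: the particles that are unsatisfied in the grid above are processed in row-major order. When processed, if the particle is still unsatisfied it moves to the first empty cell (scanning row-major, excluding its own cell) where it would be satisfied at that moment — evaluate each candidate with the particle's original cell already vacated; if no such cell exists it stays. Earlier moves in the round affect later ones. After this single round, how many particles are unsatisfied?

Initially unsatisfied (in order): (1,2), (2,1), (2,2), (3,1), (3,2), (4,1).
  (1,2) → (1,1).
  (2,1) → (1,2).
  (2,2) → (4,3).
  (3,1) → (4,4).
  (3,2): now satisfied by earlier moves; stays.
  (4,1): now satisfied by earlier moves; stays.
Resulting grid:
X X X -
- - X X
- X - -
X - O O
X - O O
All satisfied now.

0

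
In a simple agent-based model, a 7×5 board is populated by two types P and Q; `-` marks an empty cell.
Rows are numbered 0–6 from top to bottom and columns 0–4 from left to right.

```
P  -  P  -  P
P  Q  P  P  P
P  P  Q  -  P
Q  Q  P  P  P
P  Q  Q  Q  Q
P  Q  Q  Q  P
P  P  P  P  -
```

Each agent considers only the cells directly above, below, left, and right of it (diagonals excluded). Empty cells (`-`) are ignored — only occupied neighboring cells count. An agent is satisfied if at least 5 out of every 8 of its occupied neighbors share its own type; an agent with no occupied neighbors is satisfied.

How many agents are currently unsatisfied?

Row 0: (0,0)P 1/1 ✓ · (0,2)P 1/1 ✓ · (0,4)P 1/1 ✓
Row 1: (1,0)P 2/3 ✓ · (1,1)Q 0/3 ✗ · (1,2)P 2/4 ✗ · (1,3)P 2/2 ✓ · (1,4)P 3/3 ✓
Row 2: (2,0)P 2/3 ✓ · (2,1)P 1/4 ✗ · (2,2)Q 0/3 ✗ · (2,4)P 2/2 ✓
Row 3: (3,0)Q 1/3 ✗ · (3,1)Q 2/4 ✗ · (3,2)P 1/4 ✗ · (3,3)P 2/3 ✓ · (3,4)P 2/3 ✓
Row 4: (4,0)P 1/3 ✗ · (4,1)Q 3/4 ✓ · (4,2)Q 3/4 ✓ · (4,3)Q 3/4 ✓ · (4,4)Q 1/3 ✗
Row 5: (5,0)P 2/3 ✓ · (5,1)Q 2/4 ✗ · (5,2)Q 3/4 ✓ · (5,3)Q 2/4 ✗ · (5,4)P 0/2 ✗
Row 6: (6,0)P 2/2 ✓ · (6,1)P 2/3 ✓ · (6,2)P 2/3 ✓ · (6,3)P 1/2 ✗
Unsatisfied: (1,1), (1,2), (2,1), (2,2), (3,0), (3,1), (3,2), (4,0), (4,4), (5,1), (5,3), (5,4), (6,3) — 13 in total.

13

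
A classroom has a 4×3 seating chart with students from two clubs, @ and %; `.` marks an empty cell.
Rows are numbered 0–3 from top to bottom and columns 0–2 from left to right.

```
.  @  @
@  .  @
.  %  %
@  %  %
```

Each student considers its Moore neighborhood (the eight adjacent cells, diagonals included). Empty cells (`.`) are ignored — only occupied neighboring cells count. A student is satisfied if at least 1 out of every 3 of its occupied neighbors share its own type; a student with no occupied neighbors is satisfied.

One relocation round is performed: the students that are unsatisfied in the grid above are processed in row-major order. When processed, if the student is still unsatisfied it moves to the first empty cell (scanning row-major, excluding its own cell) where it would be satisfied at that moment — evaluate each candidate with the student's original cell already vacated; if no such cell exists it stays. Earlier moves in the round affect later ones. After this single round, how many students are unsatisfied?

Initially unsatisfied (in order): (3,0).
  (3,0) → (0,0).
Resulting grid:
@ @ @
@ . @
. % %
. % %
All satisfied now.

0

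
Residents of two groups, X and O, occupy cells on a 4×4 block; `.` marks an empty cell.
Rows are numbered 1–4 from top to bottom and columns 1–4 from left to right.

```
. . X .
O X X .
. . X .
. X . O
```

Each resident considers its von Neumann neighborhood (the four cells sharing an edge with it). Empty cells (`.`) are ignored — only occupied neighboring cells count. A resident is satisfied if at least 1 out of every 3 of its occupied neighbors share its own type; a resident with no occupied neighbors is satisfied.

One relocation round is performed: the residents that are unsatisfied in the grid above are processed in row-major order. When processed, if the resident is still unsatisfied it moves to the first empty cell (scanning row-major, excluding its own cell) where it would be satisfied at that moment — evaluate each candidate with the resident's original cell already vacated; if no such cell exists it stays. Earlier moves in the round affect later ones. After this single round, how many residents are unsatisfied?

0

Initially unsatisfied (in order): (2,1).
  (2,1) → (1,1).
Resulting grid:
O . X .
. X X .
. . X .
. X . O
All satisfied now.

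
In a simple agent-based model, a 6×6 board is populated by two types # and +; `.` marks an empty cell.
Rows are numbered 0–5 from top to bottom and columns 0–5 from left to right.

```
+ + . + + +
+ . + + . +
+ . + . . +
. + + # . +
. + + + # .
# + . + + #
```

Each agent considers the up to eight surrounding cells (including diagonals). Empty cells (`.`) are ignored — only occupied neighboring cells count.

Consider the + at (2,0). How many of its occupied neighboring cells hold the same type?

2

Occupied neighbors of (2,0): (1,0)=+, (3,1)=+.
Same type (+): 2 of 2.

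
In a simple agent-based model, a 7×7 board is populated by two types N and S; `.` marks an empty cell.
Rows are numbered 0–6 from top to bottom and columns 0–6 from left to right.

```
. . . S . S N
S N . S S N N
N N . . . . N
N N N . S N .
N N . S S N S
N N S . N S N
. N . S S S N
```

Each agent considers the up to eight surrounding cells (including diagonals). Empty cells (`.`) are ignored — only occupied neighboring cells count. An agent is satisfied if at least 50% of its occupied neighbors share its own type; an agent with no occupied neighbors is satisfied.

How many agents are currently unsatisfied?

10

Row 0: (0,3)S 2/2 ok · (0,5)S 1/4 unhappy · (0,6)N 2/3 ok
Row 1: (1,0)S 0/3 unhappy · (1,1)N 2/3 ok · (1,3)S 2/2 ok · (1,4)S 3/4 ok · (1,5)N 3/5 ok · (1,6)N 3/4 ok
Row 2: (2,0)N 4/5 ok · (2,1)N 5/6 ok · (2,6)N 3/3 ok
Row 3: (3,0)N 5/5 ok · (3,1)N 6/6 ok · (3,2)N 3/4 ok · (3,4)S 2/4 ok · (3,5)N 2/5 unhappy
Row 4: (4,0)N 5/5 ok · (4,1)N 6/7 ok · (4,3)S 3/5 ok · (4,4)S 3/6 ok · (4,5)N 3/7 unhappy · (4,6)S 1/4 unhappy
Row 5: (5,0)N 4/4 ok · (5,1)N 4/5 ok · (5,2)S 2/5 unhappy · (5,4)N 1/7 unhappy · (5,5)S 4/8 ok · (5,6)N 2/5 unhappy
Row 6: (6,1)N 2/3 ok · (6,3)S 2/3 ok · (6,4)S 3/4 ok · (6,5)S 2/5 unhappy · (6,6)N 1/3 unhappy
Unsatisfied: (0,5), (1,0), (3,5), (4,5), (4,6), (5,2), (5,4), (5,6), (6,5), (6,6) — 10 in total.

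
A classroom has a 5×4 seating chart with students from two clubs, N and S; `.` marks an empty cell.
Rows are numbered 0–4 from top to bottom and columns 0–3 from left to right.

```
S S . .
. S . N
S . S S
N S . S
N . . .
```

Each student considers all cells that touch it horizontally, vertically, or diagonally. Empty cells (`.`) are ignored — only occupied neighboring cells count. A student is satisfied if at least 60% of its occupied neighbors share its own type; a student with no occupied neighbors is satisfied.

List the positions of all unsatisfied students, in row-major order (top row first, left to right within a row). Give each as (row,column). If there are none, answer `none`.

(1,3), (3,0), (3,1), (4,0)

Row 0: (0,0)S 2/2 satisfied · (0,1)S 2/2 satisfied
Row 1: (1,1)S 4/4 satisfied · (1,3)N 0/2 not
Row 2: (2,0)S 2/3 satisfied · (2,2)S 4/5 satisfied · (2,3)S 2/3 satisfied
Row 3: (3,0)N 1/3 not · (3,1)S 2/4 not · (3,3)S 2/2 satisfied
Row 4: (4,0)N 1/2 not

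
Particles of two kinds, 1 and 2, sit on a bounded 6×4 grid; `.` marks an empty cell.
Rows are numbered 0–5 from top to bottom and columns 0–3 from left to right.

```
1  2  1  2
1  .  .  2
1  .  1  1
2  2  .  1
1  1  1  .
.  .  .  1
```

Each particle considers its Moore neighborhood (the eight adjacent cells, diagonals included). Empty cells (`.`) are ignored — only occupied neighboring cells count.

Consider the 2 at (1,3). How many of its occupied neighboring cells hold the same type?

1

Occupied neighbors of (1,3): (0,2)=1, (0,3)=2, (2,2)=1, (2,3)=1.
Same type (2): 1 of 4.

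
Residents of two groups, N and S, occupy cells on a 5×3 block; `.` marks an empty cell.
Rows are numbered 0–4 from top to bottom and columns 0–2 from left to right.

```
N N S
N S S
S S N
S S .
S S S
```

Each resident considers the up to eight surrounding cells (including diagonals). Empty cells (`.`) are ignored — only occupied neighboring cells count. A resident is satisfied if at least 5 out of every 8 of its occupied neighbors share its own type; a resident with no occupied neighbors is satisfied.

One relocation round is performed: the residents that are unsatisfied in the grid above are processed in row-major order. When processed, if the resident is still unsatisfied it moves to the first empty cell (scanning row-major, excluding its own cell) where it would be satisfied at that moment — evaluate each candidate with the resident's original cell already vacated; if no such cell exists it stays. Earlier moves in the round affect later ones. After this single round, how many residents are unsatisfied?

5

Initially unsatisfied (in order): (0,1), (1,0), (1,1), (1,2), (2,2).
  (0,1): no empty cell satisfies it; stays.
  (1,0): no empty cell satisfies it; stays.
  (1,1) → (3,2).
  (1,2): no empty cell satisfies it; stays.
  (2,2): no empty cell satisfies it; stays.
Resulting grid:
N N S
N . S
S S N
S S S
S S S
Unsatisfied now: (0,1), (0,2), (1,0), (1,2), (2,2).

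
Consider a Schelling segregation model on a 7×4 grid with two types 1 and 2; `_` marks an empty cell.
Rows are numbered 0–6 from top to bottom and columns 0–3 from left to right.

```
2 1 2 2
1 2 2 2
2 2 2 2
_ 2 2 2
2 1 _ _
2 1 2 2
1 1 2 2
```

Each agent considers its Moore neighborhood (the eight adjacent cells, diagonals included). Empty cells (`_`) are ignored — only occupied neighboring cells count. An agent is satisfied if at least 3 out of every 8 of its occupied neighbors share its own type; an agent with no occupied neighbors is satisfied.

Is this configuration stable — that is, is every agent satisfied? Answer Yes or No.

No

(0,0)2 1/3 unhappy
(0,1)1 1/5 unhappy
(0,2)2 4/5 ok
(0,3)2 3/3 ok
(1,0)1 1/5 unhappy
(1,1)2 6/8 ok
(1,2)2 7/8 ok
(1,3)2 5/5 ok
(2,0)2 3/4 ok
(2,1)2 6/7 ok
(2,2)2 8/8 ok
(2,3)2 5/5 ok
(3,1)2 5/6 ok
(3,2)2 5/6 ok
(3,3)2 3/3 ok
(4,0)2 2/4 ok
(4,1)1 1/6 unhappy
(5,0)2 1/5 unhappy
(5,1)1 3/7 ok
(5,2)2 3/6 ok
(5,3)2 3/3 ok
(6,0)1 2/3 ok
(6,1)1 2/5 ok
(6,2)2 3/5 ok
(6,3)2 3/3 ok
For instance (0,0) has only 1/3 same-type neighbors, below 3/8.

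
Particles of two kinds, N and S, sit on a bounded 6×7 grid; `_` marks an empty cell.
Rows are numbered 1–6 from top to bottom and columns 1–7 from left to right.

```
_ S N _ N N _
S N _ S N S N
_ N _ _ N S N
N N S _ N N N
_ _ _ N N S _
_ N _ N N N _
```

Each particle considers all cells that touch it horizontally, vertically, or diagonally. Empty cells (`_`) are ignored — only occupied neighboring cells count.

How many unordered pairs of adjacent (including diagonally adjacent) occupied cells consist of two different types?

Scan each occupied cell's neighbors to the right and below (and the two forward diagonals) so each pair is counted once.
Row 1: S(1,2)–N(1,3)≠ S(1,2)–N(2,2)≠ S(1,2)–S(2,1)= N(1,3)–S(2,4)≠ N(1,3)–N(2,2)= N(1,5)–N(1,6)= N(1,5)–N(2,5)= N(1,5)–S(2,6)≠ N(1,5)–S(2,4)≠ N(1,6)–S(2,6)≠ N(1,6)–N(2,7)= N(1,6)–N(2,5)=  → 6/12 unlike.
Row 2: S(2,1)–N(2,2)≠ S(2,1)–N(3,2)≠ N(2,2)–N(3,2)= S(2,4)–N(2,5)≠ S(2,4)–N(3,5)≠ N(2,5)–S(2,6)≠ N(2,5)–N(3,5)= N(2,5)–S(3,6)≠ S(2,6)–N(2,7)≠ S(2,6)–S(3,6)= S(2,6)–N(3,7)≠ S(2,6)–N(3,5)≠ N(2,7)–N(3,7)= N(2,7)–S(3,6)≠  → 10/14 unlike.
Row 3: N(3,2)–N(4,2)= N(3,2)–S(4,3)≠ N(3,2)–N(4,1)= N(3,5)–S(3,6)≠ N(3,5)–N(4,5)= N(3,5)–N(4,6)= S(3,6)–N(3,7)≠ S(3,6)–N(4,6)≠ S(3,6)–N(4,7)≠ S(3,6)–N(4,5)≠ N(3,7)–N(4,7)= N(3,7)–N(4,6)=  → 6/12 unlike.
Row 4: N(4,1)–N(4,2)= N(4,2)–S(4,3)≠ S(4,3)–N(5,4)≠ N(4,5)–N(4,6)= N(4,5)–N(5,5)= N(4,5)–S(5,6)≠ N(4,5)–N(5,4)= N(4,6)–N(4,7)= N(4,6)–S(5,6)≠ N(4,6)–N(5,5)= N(4,7)–S(5,6)≠  → 5/11 unlike.
Row 5: N(5,4)–N(5,5)= N(5,4)–N(6,4)= N(5,4)–N(6,5)= N(5,5)–S(5,6)≠ N(5,5)–N(6,5)= N(5,5)–N(6,6)= N(5,5)–N(6,4)= S(5,6)–N(6,6)≠ S(5,6)–N(6,5)≠  → 3/9 unlike.
Row 6: N(6,4)–N(6,5)= N(6,5)–N(6,6)=  → 0/2 unlike.
Total adjacent occupied pairs: 60; unlike-type pairs: 30.

30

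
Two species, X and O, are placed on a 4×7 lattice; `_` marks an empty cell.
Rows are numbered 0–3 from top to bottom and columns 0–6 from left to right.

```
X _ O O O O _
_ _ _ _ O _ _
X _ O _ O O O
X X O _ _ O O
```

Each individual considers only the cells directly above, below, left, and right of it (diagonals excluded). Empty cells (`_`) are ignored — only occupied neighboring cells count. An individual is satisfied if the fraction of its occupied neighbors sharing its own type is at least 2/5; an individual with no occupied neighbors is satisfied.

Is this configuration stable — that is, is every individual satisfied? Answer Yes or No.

Row 0: (0,0)X 0/0 ok · (0,2)O 1/1 ok · (0,3)O 2/2 ok · (0,4)O 3/3 ok · (0,5)O 1/1 ok
Row 1: (1,4)O 2/2 ok
Row 2: (2,0)X 1/1 ok · (2,2)O 1/1 ok · (2,4)O 2/2 ok · (2,5)O 3/3 ok · (2,6)O 2/2 ok
Row 3: (3,0)X 2/2 ok · (3,1)X 1/2 ok · (3,2)O 1/2 ok · (3,5)O 2/2 ok · (3,6)O 2/2 ok
All meet the threshold, so the configuration is stable.

Yes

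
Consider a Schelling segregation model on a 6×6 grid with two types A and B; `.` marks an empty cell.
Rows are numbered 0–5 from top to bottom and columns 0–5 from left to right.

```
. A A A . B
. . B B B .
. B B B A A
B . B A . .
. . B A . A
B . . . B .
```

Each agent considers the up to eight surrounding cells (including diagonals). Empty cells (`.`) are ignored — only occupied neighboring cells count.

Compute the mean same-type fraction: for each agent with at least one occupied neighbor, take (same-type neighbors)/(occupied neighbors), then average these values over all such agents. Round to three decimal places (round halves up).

0.522

(0,1)A 1/2
(0,2)A 2/4
(0,3)A 1/4
(0,5)B 1/1
(1,2)B 4/7
(1,3)B 4/7
(1,4)B 3/6
(2,1)B 4/4
(2,2)B 5/6
(2,3)B 5/7
(2,4)A 2/5
(2,5)A 1/2
(3,0)B 1/1
(3,2)B 4/6
(3,3)A 2/6
(4,2)B 1/3
(4,3)A 1/4
(4,5)A 0/1
(5,0)B — no occupied neighbors
(5,4)B 0/2
Sum over 19 agents: 1/2 + 2/4 + 1/4 + 1/1 + 4/7 + 4/7 + 3/6 + 4/4 + 5/6 + 5/7 + 2/5 + 1/2 + 1/1 + 4/6 + 2/6 + 1/3 + 1/4 + 0/1 + 0/2 = 1042/105; mean = 1042/105 ÷ 19 = 1042/1995 = 0.522305… → 0.522.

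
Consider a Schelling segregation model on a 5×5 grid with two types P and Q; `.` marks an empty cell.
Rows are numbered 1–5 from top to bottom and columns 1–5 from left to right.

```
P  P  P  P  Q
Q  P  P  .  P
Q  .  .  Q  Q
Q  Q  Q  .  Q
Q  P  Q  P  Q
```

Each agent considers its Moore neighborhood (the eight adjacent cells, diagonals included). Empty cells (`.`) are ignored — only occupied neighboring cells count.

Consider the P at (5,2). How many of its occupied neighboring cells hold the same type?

0

Occupied neighbors of (5,2): (4,1)=Q, (4,2)=Q, (4,3)=Q, (5,1)=Q, (5,3)=Q.
Same type (P): 0 of 5.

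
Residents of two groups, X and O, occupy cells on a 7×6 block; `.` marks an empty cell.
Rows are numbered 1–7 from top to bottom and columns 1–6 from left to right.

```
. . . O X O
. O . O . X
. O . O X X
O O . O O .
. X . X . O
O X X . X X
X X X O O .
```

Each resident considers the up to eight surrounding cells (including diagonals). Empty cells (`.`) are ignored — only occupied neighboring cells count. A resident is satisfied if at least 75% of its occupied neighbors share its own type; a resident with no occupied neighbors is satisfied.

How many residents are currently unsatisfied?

Row 1: (1,4)O 1/2 unhappy · (1,5)X 1/4 unhappy · (1,6)O 0/2 unhappy
Row 2: (2,2)O 1/1 ok · (2,4)O 2/4 unhappy · (2,6)X 3/4 ok
Row 3: (3,2)O 3/3 ok · (3,4)O 3/4 ok · (3,5)X 2/6 unhappy · (3,6)X 2/3 unhappy
Row 4: (4,1)O 2/3 unhappy · (4,2)O 2/3 unhappy · (4,4)O 2/4 unhappy · (4,5)O 3/6 unhappy
Row 5: (5,2)X 2/5 unhappy · (5,4)X 2/4 unhappy · (5,6)O 1/3 unhappy
Row 6: (6,1)O 0/4 unhappy · (6,2)X 5/6 ok · (6,3)X 5/6 ok · (6,5)X 2/5 unhappy · (6,6)X 1/3 unhappy
Row 7: (7,1)X 2/3 unhappy · (7,2)X 4/5 ok · (7,3)X 3/4 ok · (7,4)O 1/4 unhappy · (7,5)O 1/3 unhappy
Unsatisfied: (1,4), (1,5), (1,6), (2,4), (3,5), (3,6), (4,1), (4,2), (4,4), (4,5), (5,2), (5,4), (5,6), (6,1), (6,5), (6,6), (7,1), (7,4), (7,5) — 19 in total.

19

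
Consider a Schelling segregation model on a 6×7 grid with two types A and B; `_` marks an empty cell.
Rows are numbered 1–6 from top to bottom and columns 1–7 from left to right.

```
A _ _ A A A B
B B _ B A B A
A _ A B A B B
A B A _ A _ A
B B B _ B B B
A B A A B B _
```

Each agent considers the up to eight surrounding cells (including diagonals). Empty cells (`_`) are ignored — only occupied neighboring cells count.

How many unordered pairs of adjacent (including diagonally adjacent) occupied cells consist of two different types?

50

Scan each occupied cell's neighbors to the right and below (and the two forward diagonals) so each pair is counted once.
From row 1: 8 unlike of 15 pairs (running 8/15).
From row 2: 13 unlike of 18 pairs (running 21/33).
From row 3: 10 unlike of 14 pairs (running 31/47).
From row 4: 10 unlike of 13 pairs (running 41/60).
From row 5: 6 unlike of 18 pairs (running 47/78).
From row 6: 3 unlike of 5 pairs (running 50/83).
Total adjacent occupied pairs: 83; unlike-type pairs: 50.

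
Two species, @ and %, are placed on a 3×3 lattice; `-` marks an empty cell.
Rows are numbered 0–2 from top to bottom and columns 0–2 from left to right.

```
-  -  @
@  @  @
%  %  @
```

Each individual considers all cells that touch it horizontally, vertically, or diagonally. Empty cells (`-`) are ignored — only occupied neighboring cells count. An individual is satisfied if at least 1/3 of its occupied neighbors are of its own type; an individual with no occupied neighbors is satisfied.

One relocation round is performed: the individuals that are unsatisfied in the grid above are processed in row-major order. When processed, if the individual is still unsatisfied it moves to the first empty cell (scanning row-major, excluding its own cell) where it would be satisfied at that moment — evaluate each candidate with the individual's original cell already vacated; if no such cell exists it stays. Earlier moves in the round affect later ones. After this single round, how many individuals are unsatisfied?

Initially unsatisfied (in order): (2,1).
  (2,1): no empty cell satisfies it; stays.
Resulting grid:
- - @
@ @ @
% % @
Unsatisfied now: (2,1).

1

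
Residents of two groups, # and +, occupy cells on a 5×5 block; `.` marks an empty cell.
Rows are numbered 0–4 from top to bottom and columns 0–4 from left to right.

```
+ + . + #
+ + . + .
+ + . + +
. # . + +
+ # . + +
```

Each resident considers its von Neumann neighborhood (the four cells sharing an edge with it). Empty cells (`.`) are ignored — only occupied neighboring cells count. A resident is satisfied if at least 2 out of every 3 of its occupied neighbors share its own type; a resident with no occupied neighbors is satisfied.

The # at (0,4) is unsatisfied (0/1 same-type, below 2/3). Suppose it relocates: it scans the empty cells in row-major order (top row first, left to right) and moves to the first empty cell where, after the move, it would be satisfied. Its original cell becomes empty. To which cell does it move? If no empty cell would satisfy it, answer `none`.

Vacating (0,4). Empty cells in order:
  (0,2): 0/2 same-type → still unsatisfied.
  (1,2): 0/2 same-type → still unsatisfied.
  (1,4): 0/2 same-type → still unsatisfied.
  (2,2): 0/2 same-type → still unsatisfied.
  (3,0): 1/3 same-type → still unsatisfied.
  (3,2): 1/2 same-type → still unsatisfied.
  (4,2): 1/2 same-type → still unsatisfied.

none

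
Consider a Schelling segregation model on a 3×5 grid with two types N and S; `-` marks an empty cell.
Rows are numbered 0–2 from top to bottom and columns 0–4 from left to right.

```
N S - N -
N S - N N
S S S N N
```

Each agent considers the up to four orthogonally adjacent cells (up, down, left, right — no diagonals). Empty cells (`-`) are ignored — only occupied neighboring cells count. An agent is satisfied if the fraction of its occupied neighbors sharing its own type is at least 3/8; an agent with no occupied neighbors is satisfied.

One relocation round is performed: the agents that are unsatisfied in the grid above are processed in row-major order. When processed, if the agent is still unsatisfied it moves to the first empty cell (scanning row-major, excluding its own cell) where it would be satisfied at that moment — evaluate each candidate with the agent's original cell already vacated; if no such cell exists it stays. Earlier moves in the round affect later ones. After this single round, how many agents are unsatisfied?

Initially unsatisfied (in order): (1,0).
  (1,0) → (0,2).
Resulting grid:
N S N N -
- S - N N
S S S N N
Unsatisfied now: (0,0), (0,1).

2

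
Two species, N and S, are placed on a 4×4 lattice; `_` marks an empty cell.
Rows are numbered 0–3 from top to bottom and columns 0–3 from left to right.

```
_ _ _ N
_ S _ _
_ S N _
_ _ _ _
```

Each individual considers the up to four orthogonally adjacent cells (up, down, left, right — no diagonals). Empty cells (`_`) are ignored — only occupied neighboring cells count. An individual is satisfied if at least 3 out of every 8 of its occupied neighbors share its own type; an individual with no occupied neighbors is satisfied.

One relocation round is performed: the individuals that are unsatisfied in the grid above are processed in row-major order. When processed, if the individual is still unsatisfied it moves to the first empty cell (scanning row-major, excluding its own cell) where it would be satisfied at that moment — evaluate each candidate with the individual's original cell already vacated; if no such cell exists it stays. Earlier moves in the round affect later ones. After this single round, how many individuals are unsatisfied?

Initially unsatisfied (in order): (2,2).
  (2,2) → (0,0).
Resulting grid:
N _ _ N
_ S _ _
_ S _ _
_ _ _ _
All satisfied now.

0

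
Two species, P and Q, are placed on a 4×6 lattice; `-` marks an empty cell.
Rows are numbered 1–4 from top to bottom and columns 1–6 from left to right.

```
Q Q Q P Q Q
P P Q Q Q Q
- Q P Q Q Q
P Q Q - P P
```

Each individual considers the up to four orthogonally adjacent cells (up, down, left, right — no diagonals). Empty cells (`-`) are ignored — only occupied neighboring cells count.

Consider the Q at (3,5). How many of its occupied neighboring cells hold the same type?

Occupied neighbors of (3,5): (2,5)=Q, (4,5)=P, (3,4)=Q, (3,6)=Q.
Same type (Q): 3 of 4.

3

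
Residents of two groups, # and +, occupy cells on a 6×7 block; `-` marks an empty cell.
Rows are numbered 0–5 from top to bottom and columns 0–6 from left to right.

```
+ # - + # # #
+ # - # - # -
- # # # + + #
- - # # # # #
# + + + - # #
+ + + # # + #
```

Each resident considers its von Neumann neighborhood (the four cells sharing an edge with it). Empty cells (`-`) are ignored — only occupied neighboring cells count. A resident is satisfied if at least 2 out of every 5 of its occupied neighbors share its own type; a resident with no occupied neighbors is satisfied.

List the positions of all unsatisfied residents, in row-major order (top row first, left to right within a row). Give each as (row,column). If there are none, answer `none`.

(0,3), (2,4), (2,5), (4,0), (4,3), (5,3), (5,5)

Row 0: (0,0)+ 1/2 ok · (0,1)# 1/2 ok · (0,3)+ 0/2 unhappy · (0,4)# 1/2 ok · (0,5)# 3/3 ok · (0,6)# 1/1 ok
Row 1: (1,0)+ 1/2 ok · (1,1)# 2/3 ok · (1,3)# 1/2 ok · (1,5)# 1/2 ok
Row 2: (2,1)# 2/2 ok · (2,2)# 3/3 ok · (2,3)# 3/4 ok · (2,4)+ 1/3 unhappy · (2,5)+ 1/4 unhappy · (2,6)# 1/2 ok
Row 3: (3,2)# 2/3 ok · (3,3)# 3/4 ok · (3,4)# 2/3 ok · (3,5)# 3/4 ok · (3,6)# 3/3 ok
Row 4: (4,0)# 0/2 unhappy · (4,1)+ 2/3 ok · (4,2)+ 3/4 ok · (4,3)+ 1/3 unhappy · (4,5)# 2/3 ok · (4,6)# 3/3 ok
Row 5: (5,0)+ 1/2 ok · (5,1)+ 3/3 ok · (5,2)+ 2/3 ok · (5,3)# 1/3 unhappy · (5,4)# 1/2 ok · (5,5)+ 0/3 unhappy · (5,6)# 1/2 ok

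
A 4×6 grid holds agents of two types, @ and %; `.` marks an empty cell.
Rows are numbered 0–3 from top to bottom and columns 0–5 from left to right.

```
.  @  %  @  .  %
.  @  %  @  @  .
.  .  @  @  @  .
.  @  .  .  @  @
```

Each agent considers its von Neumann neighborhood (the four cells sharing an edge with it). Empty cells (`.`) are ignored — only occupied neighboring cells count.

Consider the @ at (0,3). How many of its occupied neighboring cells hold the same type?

Occupied neighbors of (0,3): (1,3)=@, (0,2)=%.
Same type (@): 1 of 2.

1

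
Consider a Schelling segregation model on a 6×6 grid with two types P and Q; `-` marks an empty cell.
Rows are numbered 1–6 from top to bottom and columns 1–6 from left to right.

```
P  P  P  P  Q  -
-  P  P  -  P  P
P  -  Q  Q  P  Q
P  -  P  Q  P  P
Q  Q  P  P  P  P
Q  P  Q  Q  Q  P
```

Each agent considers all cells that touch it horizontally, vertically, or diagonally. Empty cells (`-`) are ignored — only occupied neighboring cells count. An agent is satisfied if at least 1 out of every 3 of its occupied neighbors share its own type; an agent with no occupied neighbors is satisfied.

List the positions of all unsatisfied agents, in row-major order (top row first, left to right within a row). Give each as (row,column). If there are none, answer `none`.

(1,5), (3,4), (3,6), (4,4), (6,2), (6,5)

Row 1: (1,1)P 2/2 ✓ · (1,2)P 4/4 ✓ · (1,3)P 4/4 ✓ · (1,4)P 3/4 ✓ · (1,5)Q 0/3 ✗
Row 2: (2,2)P 5/6 ✓ · (2,3)P 4/6 ✓ · (2,5)P 3/6 ✓ · (2,6)P 2/4 ✓
Row 3: (3,1)P 2/2 ✓ · (3,3)Q 2/5 ✓ · (3,4)Q 2/7 ✗ · (3,5)P 4/7 ✓ · (3,6)Q 0/5 ✗
Row 4: (4,1)P 1/3 ✓ · (4,3)P 2/6 ✓ · (4,4)Q 2/8 ✗ · (4,5)P 5/8 ✓ · (4,6)P 4/5 ✓
Row 5: (5,1)Q 2/4 ✓ · (5,2)Q 3/7 ✓ · (5,3)P 3/7 ✓ · (5,4)P 4/8 ✓ · (5,5)P 5/8 ✓ · (5,6)P 4/5 ✓
Row 6: (6,1)Q 2/3 ✓ · (6,2)P 1/5 ✗ · (6,3)Q 2/5 ✓ · (6,4)Q 2/5 ✓ · (6,5)Q 1/5 ✗ · (6,6)P 2/3 ✓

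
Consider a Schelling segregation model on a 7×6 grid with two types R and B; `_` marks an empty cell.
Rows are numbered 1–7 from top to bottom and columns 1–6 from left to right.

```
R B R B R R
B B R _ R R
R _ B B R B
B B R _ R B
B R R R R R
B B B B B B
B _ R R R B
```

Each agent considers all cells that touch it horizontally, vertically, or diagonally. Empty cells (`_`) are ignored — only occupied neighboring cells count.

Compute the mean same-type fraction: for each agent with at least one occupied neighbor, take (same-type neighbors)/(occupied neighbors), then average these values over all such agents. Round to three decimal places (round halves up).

0.436

Row 1: (1,1)R 0/3 · (1,2)B 2/5 · (1,3)R 1/4 · (1,4)B 0/4 · (1,5)R 3/4 · (1,6)R 3/3
Row 2: (2,1)B 2/4 · (2,2)B 3/7 · (2,3)R 1/6 · (2,5)R 4/7 · (2,6)R 4/5
Row 3: (3,1)R 0/4 · (3,3)B 3/5 · (3,4)B 1/6 · (3,5)R 3/6 · (3,6)B 1/5
Row 4: (4,1)B 2/4 · (4,2)B 3/7 · (4,3)R 3/6 · (4,5)R 4/7 · (4,6)B 1/5
Row 5: (5,1)B 4/5 · (5,2)R 2/8 · (5,3)R 3/7 · (5,4)R 4/7 · (5,5)R 3/7 · (5,6)R 2/5
Row 6: (6,1)B 3/4 · (6,2)B 4/7 · (6,3)B 2/7 · (6,4)B 2/8 · (6,5)B 3/8 · (6,6)B 2/5
Row 7: (7,1)B 2/2 · (7,3)R 1/4 · (7,4)R 2/5 · (7,5)R 1/5 · (7,6)B 2/3
Sum over 38 agents: 0/3 + 2/5 + 1/4 + 0/4 + 3/4 + 3/3 + 2/4 + 3/7 + 1/6 + 4/7 + 4/5 + 0/4 + 3/5 + 1/6 + 3/6 + 1/5 + 2/4 + 3/7 + 3/6 + 4/7 + 1/5 + 4/5 + 2/8 + 3/7 + 4/7 + 3/7 + 2/5 + 3/4 + 4/7 + 2/7 + 2/8 + 3/8 + 2/5 + 2/2 + 1/4 + 2/5 + 1/5 + 2/3 = 4637/280; mean = 4637/280 ÷ 38 = 4637/10640 = 0.435808… → 0.436.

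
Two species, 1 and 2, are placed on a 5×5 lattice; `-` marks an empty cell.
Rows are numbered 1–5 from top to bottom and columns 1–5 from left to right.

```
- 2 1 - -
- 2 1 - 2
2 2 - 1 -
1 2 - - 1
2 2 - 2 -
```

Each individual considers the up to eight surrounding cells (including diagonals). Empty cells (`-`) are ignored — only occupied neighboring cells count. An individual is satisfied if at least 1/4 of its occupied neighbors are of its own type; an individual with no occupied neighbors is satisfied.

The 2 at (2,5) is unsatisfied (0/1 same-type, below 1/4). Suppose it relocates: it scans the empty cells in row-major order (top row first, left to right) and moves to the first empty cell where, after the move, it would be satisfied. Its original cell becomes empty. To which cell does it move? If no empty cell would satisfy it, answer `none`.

(1,1)

Vacating (2,5). Empty cells in order:
  (1,1): 2/2 same-type → satisfied — stop here.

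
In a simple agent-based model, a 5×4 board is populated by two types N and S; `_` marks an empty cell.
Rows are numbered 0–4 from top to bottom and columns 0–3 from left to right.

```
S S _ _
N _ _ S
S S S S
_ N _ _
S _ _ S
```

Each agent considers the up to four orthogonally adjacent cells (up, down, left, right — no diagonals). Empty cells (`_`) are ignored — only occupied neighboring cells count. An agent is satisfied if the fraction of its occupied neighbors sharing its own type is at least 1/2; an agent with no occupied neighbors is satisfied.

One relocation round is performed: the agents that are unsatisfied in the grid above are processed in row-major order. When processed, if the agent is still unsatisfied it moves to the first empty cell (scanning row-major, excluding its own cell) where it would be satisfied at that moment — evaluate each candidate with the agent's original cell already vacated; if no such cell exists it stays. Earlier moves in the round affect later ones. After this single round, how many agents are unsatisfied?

Initially unsatisfied (in order): (1,0), (3,1).
  (1,0) → (3,2).
  (3,1): now satisfied by earlier moves; stays.
Resulting grid:
S S _ _
_ _ _ S
S S S S
_ N N _
S _ _ S
All satisfied now.

0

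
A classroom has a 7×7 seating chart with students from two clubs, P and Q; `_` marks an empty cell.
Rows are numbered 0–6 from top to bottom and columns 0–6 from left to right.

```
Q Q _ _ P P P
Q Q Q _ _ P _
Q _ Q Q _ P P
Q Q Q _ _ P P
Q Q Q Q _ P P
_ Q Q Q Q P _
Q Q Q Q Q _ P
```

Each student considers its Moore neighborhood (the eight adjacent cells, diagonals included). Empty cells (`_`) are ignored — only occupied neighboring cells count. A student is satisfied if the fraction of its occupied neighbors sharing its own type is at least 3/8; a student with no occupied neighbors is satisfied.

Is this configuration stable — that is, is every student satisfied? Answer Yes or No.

Row 0: (0,0)Q 3/3 satisfied · (0,1)Q 4/4 satisfied · (0,4)P 2/2 satisfied · (0,5)P 3/3 satisfied · (0,6)P 2/2 satisfied
Row 1: (1,0)Q 4/4 satisfied · (1,1)Q 6/6 satisfied · (1,2)Q 4/4 satisfied · (1,5)P 5/5 satisfied
Row 2: (2,0)Q 4/4 satisfied · (2,2)Q 5/5 satisfied · (2,3)Q 3/3 satisfied · (2,5)P 4/4 satisfied · (2,6)P 4/4 satisfied
Row 3: (3,0)Q 4/4 satisfied · (3,1)Q 7/7 satisfied · (3,2)Q 6/6 satisfied · (3,5)P 5/5 satisfied · (3,6)P 5/5 satisfied
Row 4: (4,0)Q 4/4 satisfied · (4,1)Q 7/7 satisfied · (4,2)Q 7/7 satisfied · (4,3)Q 5/5 satisfied · (4,5)P 4/5 satisfied · (4,6)P 4/4 satisfied
Row 5: (5,1)Q 7/7 satisfied · (5,2)Q 8/8 satisfied · (5,3)Q 7/7 satisfied · (5,4)Q 4/6 satisfied · (5,5)P 3/5 satisfied
Row 6: (6,0)Q 2/2 satisfied · (6,1)Q 4/4 satisfied · (6,2)Q 5/5 satisfied · (6,3)Q 5/5 satisfied · (6,4)Q 3/4 satisfied · (6,6)P 1/1 satisfied
All meet the threshold, so the configuration is stable.

Yes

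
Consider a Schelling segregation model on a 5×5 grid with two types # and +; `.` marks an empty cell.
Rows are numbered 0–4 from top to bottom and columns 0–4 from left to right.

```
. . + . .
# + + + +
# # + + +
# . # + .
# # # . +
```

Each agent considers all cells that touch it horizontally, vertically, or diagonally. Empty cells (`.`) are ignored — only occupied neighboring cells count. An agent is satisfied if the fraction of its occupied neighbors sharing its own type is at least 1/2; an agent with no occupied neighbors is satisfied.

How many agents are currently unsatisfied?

Row 0: (0,2)+ 3/3 ✓
Row 1: (1,0)# 2/3 ✓ · (1,1)+ 3/6 ✓ · (1,2)+ 5/6 ✓ · (1,3)+ 6/6 ✓ · (1,4)+ 3/3 ✓
Row 2: (2,0)# 3/4 ✓ · (2,1)# 4/7 ✓ · (2,2)+ 5/7 ✓ · (2,3)+ 6/7 ✓ · (2,4)+ 4/4 ✓
Row 3: (3,0)# 4/4 ✓ · (3,2)# 3/6 ✓ · (3,3)+ 4/6 ✓
Row 4: (4,0)# 2/2 ✓ · (4,1)# 4/4 ✓ · (4,2)# 2/3 ✓ · (4,4)+ 1/1 ✓
Every one meets the threshold.

0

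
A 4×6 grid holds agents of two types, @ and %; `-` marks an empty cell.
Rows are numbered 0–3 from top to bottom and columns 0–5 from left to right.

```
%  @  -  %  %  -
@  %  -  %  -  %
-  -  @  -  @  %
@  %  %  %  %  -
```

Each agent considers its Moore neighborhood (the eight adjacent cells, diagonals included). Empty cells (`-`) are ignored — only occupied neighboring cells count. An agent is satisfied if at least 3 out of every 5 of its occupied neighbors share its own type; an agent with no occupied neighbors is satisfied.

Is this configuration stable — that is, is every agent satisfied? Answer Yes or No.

Row 0: (0,0)% 1/3 ✗ · (0,1)@ 1/3 ✗ · (0,3)% 2/2 ✓ · (0,4)% 3/3 ✓
Row 1: (1,0)@ 1/3 ✗ · (1,1)% 1/4 ✗ · (1,3)% 2/4 ✗ · (1,5)% 2/3 ✓
Row 2: (2,2)@ 0/5 ✗ · (2,4)@ 0/5 ✗ · (2,5)% 2/3 ✓
Row 3: (3,0)@ 0/1 ✗ · (3,1)% 1/3 ✗ · (3,2)% 2/3 ✓ · (3,3)% 2/4 ✗ · (3,4)% 2/3 ✓
For instance (0,0) has only 1/3 same-type neighbors, below 3/5.

No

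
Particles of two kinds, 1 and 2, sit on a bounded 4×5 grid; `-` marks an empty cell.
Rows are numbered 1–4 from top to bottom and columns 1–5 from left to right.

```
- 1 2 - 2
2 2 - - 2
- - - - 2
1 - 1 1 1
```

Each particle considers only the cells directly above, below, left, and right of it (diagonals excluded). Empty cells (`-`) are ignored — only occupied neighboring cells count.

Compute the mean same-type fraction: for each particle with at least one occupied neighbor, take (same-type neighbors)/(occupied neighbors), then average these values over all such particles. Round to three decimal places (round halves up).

(1,2)1 0/2
(1,3)2 0/1
(1,5)2 1/1
(2,1)2 1/1
(2,2)2 1/2
(2,5)2 2/2
(3,5)2 1/2
(4,1)1 — no occupied neighbors
(4,3)1 1/1
(4,4)1 2/2
(4,5)1 1/2
Sum over 10 particles: 0/2 + 0/1 + 1/1 + 1/1 + 1/2 + 2/2 + 1/2 + 1/1 + 2/2 + 1/2 = 13/2; mean = 13/2 ÷ 10 = 13/20 = 0.65 → 0.650.

0.650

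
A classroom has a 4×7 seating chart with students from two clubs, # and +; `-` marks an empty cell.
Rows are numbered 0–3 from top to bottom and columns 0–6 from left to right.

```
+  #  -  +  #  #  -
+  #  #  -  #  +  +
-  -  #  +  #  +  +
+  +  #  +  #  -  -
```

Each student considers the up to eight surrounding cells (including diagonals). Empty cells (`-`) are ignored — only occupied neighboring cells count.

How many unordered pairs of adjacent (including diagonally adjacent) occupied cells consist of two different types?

27

Scan each occupied cell's neighbors to the right and below (and the two forward diagonals) so each pair is counted once.
From row 0: 9 unlike of 15 pairs (running 9/15).
From row 1: 6 unlike of 15 pairs (running 15/30).
From row 2: 9 unlike of 13 pairs (running 24/43).
From row 3: 3 unlike of 4 pairs (running 27/47).
Total adjacent occupied pairs: 47; unlike-type pairs: 27.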